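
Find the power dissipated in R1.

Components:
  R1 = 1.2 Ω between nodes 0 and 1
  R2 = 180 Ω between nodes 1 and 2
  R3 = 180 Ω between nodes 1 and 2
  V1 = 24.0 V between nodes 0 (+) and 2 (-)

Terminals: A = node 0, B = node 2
Nodal analysis, taking node 2 as the 0 V reference.
Source V1 fixes V_0 = 24 V.
KCL at each unknown node (sum of currents leaving = 0; resistances in Ω):
  Node 1: (V_1 - 24)/1.2 + (V_1 - 0)/180 + (V_1 - 0)/180 = 0
Collecting terms: 0.8444 × V_1 = 20  =>  V_1 = 23.68 V
I_R1 = (V_0 - V_1)/R1 = (24 - 23.68)/1.2 = 0.2632 A
P_R1 = I_R1² × R1 = (0.2632)² × 1.2 = 0.0831 W

Final answer: 0.0831 W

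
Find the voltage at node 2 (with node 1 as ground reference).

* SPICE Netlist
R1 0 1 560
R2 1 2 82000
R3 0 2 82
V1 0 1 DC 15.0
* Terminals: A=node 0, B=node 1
Nodal analysis, taking node 1 as the 0 V reference.
Source V1 fixes V_0 = 15 V.
KCL at each unknown node (sum of currents leaving = 0; resistances in Ω):
  Node 2: (V_2 - 0)/82000 + (V_2 - 15)/82 = 0
Collecting terms: 0.01221 × V_2 = 0.1829  =>  V_2 = 14.99 V
The requested potential is V_2 = 14.99 V.

Final answer: V_2 = 14.99 V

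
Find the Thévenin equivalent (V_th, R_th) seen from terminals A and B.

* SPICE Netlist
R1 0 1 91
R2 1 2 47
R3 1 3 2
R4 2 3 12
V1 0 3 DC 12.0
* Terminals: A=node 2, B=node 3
Step 1 — V_th is the open-circuit voltage V_A - V_B (nothing connected across the terminals).
Nodal analysis, taking node 3 as the 0 V reference.
Source V1 fixes V_0 = 12 V.
KCL at each unknown node (sum of currents leaving = 0; resistances in Ω):
  Node 1: (V_1 - 12)/91 + (V_1 - V_2)/47 + (V_1 - 0)/2 = 0
  Node 2: (V_2 - V_1)/47 + (V_2 - 0)/12 = 0
Collecting terms (coefficients in siemens):
  0.5323·V_1 - 0.02128·V_2 = 0.1319
  0.1046·V_2 - 0.02128·V_1 = 0
Determinant D = (0.5323)(0.1046) - (-0.02128)(-0.02128) = 0.05523
V_1 = [(0.1319)(0.1046) - (-0.02128)(0)]/D = 0.2498 V
V_2 = [(0.5323)(0) - (0.1319)(-0.02128)]/D = 0.0508 V
V_th = V_2 - V_3 = 0.0508 - 0 = 0.0508 V
Step 2 — R_th: zero the source — replace V1 by a short circuit (node 3 merges into node 0) — and find the resistance seen between A (node 2) and B (node 0).
Reduce the network between node 2 (A) and node 0 (B) by series/parallel combination:
  Rp1 = R1 ‖ R3 (parallel, both between nodes 0 and 1) = 1/(1/91 + 1/2) = 1.957 Ω
  Rs1 = R2 + Rp1 (series, joined only at node 1) = 47 + 1.957 = 48.96 Ω
  Rp2 = R4 ‖ Rs1 (parallel, both between nodes 0 and 2) = 1/(1/12 + 1/48.96) = 9.638 Ω
R_th = 9.638 Ω

Final answer: V_th = 0.0508 V, R_th = 9.638 Ω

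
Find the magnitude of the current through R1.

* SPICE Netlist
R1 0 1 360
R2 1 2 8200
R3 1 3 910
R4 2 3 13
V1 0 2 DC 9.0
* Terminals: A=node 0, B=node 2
Nodal analysis, taking node 2 as the 0 V reference.
Source V1 fixes V_0 = 9 V.
KCL at each unknown node (sum of currents leaving = 0; resistances in Ω):
  Node 1: (V_1 - 9)/360 + (V_1 - 0)/8200 + (V_1 - V_3)/910 = 0
  Node 3: (V_3 - V_1)/910 + (V_3 - 0)/13 = 0
Collecting terms (coefficients in siemens):
  0.003999·V_1 - 0.001099·V_3 = 0.025
  0.07802·V_3 - 0.001099·V_1 = 0
Determinant D = (0.003999)(0.07802) - (-0.001099)(-0.001099) = 0.0003108
V_1 = [(0.025)(0.07802) - (-0.001099)(0)]/D = 6.276 V
V_3 = [(0.003999)(0) - (0.025)(-0.001099)]/D = 0.0884 V
I_R1 = (V_0 - V_1)/R1 = (9 - 6.276)/360 = 0.007565 A
|I_R1| = 0.007565 A

Final answer: |I_R1| = 0.007565 A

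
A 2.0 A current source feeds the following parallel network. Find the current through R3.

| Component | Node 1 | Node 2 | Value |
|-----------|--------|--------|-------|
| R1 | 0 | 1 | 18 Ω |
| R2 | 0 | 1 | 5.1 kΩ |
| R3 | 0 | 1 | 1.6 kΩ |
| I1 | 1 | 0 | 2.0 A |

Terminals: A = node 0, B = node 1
All resistors sit directly between nodes 0 and 1, so they are in parallel and share one voltage V; the full source current 2 A splits among them.
1/R_par = 1/18 + 1/5100 + 1/1600 = 0.05638 S  =>  R_par = 17.74 Ω
V = I × R_par = 2 × 17.74 = 35.48 V
I_R3 = V/R3 = 35.48/1600 = 0.02217 A

Final answer: 0.02217 A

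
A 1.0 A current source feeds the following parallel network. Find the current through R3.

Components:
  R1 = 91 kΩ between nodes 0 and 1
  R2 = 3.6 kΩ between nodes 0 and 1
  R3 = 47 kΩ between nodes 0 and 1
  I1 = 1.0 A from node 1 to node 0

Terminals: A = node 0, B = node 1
All resistors sit directly between nodes 0 and 1, so they are in parallel and share one voltage V; the full source current 1 A splits among them.
1/R_par = 1/91000 + 1/3600 + 1/47000 = 0.00031 S  =>  R_par = 3225 Ω
V = I × R_par = 1 × 3225 = 3225 V
I_R3 = V/R3 = 3225/47000 = 0.06862 A

Final answer: 0.06862 A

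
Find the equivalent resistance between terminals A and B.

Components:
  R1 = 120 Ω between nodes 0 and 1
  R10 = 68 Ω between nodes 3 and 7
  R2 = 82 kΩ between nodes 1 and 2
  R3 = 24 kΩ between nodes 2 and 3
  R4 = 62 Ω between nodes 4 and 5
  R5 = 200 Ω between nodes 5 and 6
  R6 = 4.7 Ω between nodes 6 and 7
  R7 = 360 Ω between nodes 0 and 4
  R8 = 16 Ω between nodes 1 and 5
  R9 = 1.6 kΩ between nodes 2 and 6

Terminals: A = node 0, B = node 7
The network is not a plain series/parallel combination. Inject a 1 A test current into terminal A (node 0) and return it from terminal B (node 7); then R_eq = V_A / (1 A).
Nodal analysis, taking node 7 as the 0 V reference.
Current source I_test pushes 1 A into node 0 and draws it out of node 7.
KCL at each unknown node (sum of currents leaving = 0; resistances in Ω):
  Node 0: (V_0 - V_1)/120 + (V_0 - V_4)/360 - 1 = 0
  Node 1: (V_1 - V_0)/120 + (V_1 - V_2)/82000 + (V_1 - V_5)/16 = 0
  Node 2: (V_2 - V_1)/82000 + (V_2 - V_3)/24000 + (V_2 - V_6)/1600 = 0
  Node 3: (V_3 - V_2)/24000 + (V_3 - 0)/68 = 0
  Node 4: (V_4 - V_0)/360 + (V_4 - V_5)/62 = 0
  Node 5: (V_5 - V_1)/16 + (V_5 - V_4)/62 + (V_5 - V_6)/200 = 0
  Node 6: (V_6 - V_2)/1600 + (V_6 - V_5)/200 + (V_6 - 0)/4.7 = 0
Collecting terms (coefficients in siemens):
  0.01111·V_0 - 0.008333·V_1 - 0.002778·V_4 = 1
  0.07085·V_1 - 0.008333·V_0 - 0.0000122·V_2 - 0.0625·V_5 = 0
  0.0006789·V_2 - 0.0000122·V_1 - 0.00004167·V_3 - 0.000625·V_6 = 0
  0.01475·V_3 - 0.00004167·V_2 = 0
  0.01891·V_4 - 0.002778·V_0 - 0.01613·V_5 = 0
  0.08363·V_5 - 0.0625·V_1 - 0.01613·V_4 - 0.005·V_6 = 0
  0.2184·V_6 - 0.000625·V_2 - 0.005·V_5 = 0
Solving these 7 simultaneous equations (Gaussian elimination) gives:
  V_0 = 307 V, V_1 = 216.3 V, V_2 = 8.212 V, V_3 = 0.0232 V
  V_4 = 219.3 V, V_5 = 204.2 V, V_6 = 4.698 V
R_eq = V_0 / 1 A = 307 Ω

Final answer: 307 Ω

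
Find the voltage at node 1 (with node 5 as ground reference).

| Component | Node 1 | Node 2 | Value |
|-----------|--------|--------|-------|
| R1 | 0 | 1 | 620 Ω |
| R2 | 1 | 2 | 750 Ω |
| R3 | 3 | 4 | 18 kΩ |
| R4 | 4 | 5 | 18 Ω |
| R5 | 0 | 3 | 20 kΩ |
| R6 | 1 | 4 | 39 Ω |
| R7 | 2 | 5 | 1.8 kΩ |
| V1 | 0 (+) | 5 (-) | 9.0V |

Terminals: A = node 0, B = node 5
Nodal analysis, taking node 5 as the 0 V reference.
Source V1 fixes V_0 = 9 V.
KCL at each unknown node (sum of currents leaving = 0; resistances in Ω):
  Node 1: (V_1 - 9)/620 + (V_1 - V_2)/750 + (V_1 - V_4)/39 = 0
  Node 2: (V_2 - V_1)/750 + (V_2 - 0)/1800 = 0
  Node 3: (V_3 - V_4)/18000 + (V_3 - 9)/20000 = 0
  Node 4: (V_4 - V_3)/18000 + (V_4 - 0)/18 + (V_4 - V_1)/39 = 0
Collecting terms (coefficients in siemens):
  0.02859·V_1 - 0.001333·V_2 - 0.02564·V_4 = 0.01452
  0.001889·V_2 - 0.001333·V_1 = 0
  0.0001056·V_3 - 0.00005556·V_4 = 0.00045
  0.08125·V_4 - 0.02564·V_1 - 0.00005556·V_3 = 0
Solving these 4 simultaneous equations (Gaussian elimination) gives:
  V_1 = 0.7463 V, V_2 = 0.5268 V, V_3 = 4.389 V, V_4 = 0.2385 V
The requested potential is V_1 = 0.7463 V.

Final answer: V_1 = 0.7463 V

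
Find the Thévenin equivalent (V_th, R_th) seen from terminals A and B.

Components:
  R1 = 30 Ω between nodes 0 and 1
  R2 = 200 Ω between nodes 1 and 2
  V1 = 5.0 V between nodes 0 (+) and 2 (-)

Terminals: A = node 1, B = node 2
Step 1 — V_th is the open-circuit voltage V_A - V_B (nothing connected across the terminals).
Nodal analysis, taking node 2 as the 0 V reference.
Source V1 fixes V_0 = 5 V.
KCL at each unknown node (sum of currents leaving = 0; resistances in Ω):
  Node 1: (V_1 - 5)/30 + (V_1 - 0)/200 = 0
Collecting terms: 0.03833 × V_1 = 0.1667  =>  V_1 = 4.348 V
V_th = V_1 - V_2 = 4.348 - 0 = 4.348 V
Step 2 — R_th: zero the source — replace V1 by a short circuit (node 2 merges into node 0) — and find the resistance seen between A (node 1) and B (node 0).
Reduce the network between node 1 (A) and node 0 (B) by series/parallel combination:
  Rp1 = R1 ‖ R2 (parallel, both between nodes 0 and 1) = 1/(1/30 + 1/200) = 26.09 Ω
R_th = 26.09 Ω

Final answer: V_th = 4.348 V, R_th = 26.09 Ω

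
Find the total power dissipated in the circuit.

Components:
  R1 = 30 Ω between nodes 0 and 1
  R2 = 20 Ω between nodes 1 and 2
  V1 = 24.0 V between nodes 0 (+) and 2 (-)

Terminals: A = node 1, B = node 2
Nodal analysis, taking node 2 as the 0 V reference.
Source V1 fixes V_0 = 24 V.
KCL at each unknown node (sum of currents leaving = 0; resistances in Ω):
  Node 1: (V_1 - 24)/30 + (V_1 - 0)/20 = 0
Collecting terms: 0.08333 × V_1 = 0.8  =>  V_1 = 9.6 V
Power in each resistor, P = (ΔV)²/R:
  P_R1 = (24 - 9.6)²/30 = 6.912 W
  P_R2 = (9.6 - 0)²/20 = 4.608 W
P_total = P_R1 + P_R2 = 11.52 W

Final answer: 11.52 W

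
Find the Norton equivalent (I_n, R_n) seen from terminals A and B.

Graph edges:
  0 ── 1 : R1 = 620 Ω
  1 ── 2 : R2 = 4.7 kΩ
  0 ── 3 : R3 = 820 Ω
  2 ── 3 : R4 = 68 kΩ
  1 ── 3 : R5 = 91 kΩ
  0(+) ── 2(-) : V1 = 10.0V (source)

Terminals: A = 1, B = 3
Find the Thévenin equivalent first; then I_n = V_th/R_th and R_n = R_th.
Step 1 — V_th is the open-circuit voltage V_A - V_B (nothing connected across the terminals).
Nodal analysis, taking node 2 as the 0 V reference.
Source V1 fixes V_0 = 10 V.
KCL at each unknown node (sum of currents leaving = 0; resistances in Ω):
  Node 1: (V_1 - 10)/620 + (V_1 - 0)/4700 + (V_1 - V_3)/91000 = 0
  Node 3: (V_3 - 10)/820 + (V_3 - 0)/68000 + (V_3 - V_1)/91000 = 0
Collecting terms (coefficients in siemens):
  0.001837·V_1 - 0.00001099·V_3 = 0.01613
  0.001245·V_3 - 0.00001099·V_1 = 0.0122
Determinant D = (0.001837)(0.001245) - (-0.00001099)(-0.00001099) = 0.000002287
V_1 = [(0.01613)(0.001245) - (-0.00001099)(0.0122)]/D = 8.841 V
V_3 = [(0.001837)(0.0122) - (0.01613)(-0.00001099)]/D = 9.872 V
V_th = V_1 - V_3 = 8.841 - 9.872 = -1.031 V
Step 2 — R_th: zero the source — replace V1 by a short circuit (node 2 merges into node 0) — and find the resistance seen between A (node 1) and B (node 3).
Reduce the network between node 1 (A) and node 3 (B) by series/parallel combination:
  Rp1 = R1 ‖ R2 (parallel, both between nodes 0 and 1) = 1/(1/620 + 1/4700) = 547.7 Ω
  Rp2 = R3 ‖ R4 (parallel, both between nodes 0 and 3) = 1/(1/820 + 1/68000) = 810.2 Ω
  Rs1 = Rp1 + Rp2 (series, joined only at node 0) = 547.7 + 810.2 = 1358 Ω
  Rp3 = R5 ‖ Rs1 (parallel, both between nodes 1 and 3) = 1/(1/91000 + 1/1358) = 1338 Ω
R_th = 1.338 kΩ
I_n = V_th/R_th = -1.031/1338 = -0.0007705 A, and R_n = R_th = 1.338 kΩ

Final answer: I_n = -0.0007705 A, R_n = 1.338 kΩ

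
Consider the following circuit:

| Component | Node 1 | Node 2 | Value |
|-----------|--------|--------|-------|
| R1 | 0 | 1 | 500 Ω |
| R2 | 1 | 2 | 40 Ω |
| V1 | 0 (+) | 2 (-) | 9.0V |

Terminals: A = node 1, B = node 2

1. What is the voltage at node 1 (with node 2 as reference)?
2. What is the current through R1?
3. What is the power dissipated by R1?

Nodal analysis, taking node 2 as the 0 V reference.
Source V1 fixes V_0 = 9 V.
KCL at each unknown node (sum of currents leaving = 0; resistances in Ω):
  Node 1: (V_1 - 9)/500 + (V_1 - 0)/40 = 0
Collecting terms: 0.027 × V_1 = 0.018  =>  V_1 = 0.6667 V
Part 1:
  Read off the nodal solution: V_1 = 0.6667 V
Part 2:
  I_R1 = (V_0 - V_1)/R1 = (9 - 0.6667)/500 = 0.01667 A
  Magnitude: I_R1 = 0.01667 A
Part 3:
  I_R1 = (V_0 - V_1)/R1 = (9 - 0.6667)/500 = 0.01667 A
  P_R1 = I_R1² × R1 = (0.01667)² × 500 = 0.1389 W

Final answers:
1. V_1 = 0.6667 V
2. I_R1 = 0.01667 A
3. P_R1 = 0.1389 W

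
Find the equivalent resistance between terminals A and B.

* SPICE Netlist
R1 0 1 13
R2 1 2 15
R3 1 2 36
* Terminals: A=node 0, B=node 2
Reduce the network between node 0 (A) and node 2 (B) by series/parallel combination:
  Rp1 = R2 ‖ R3 (parallel, both between nodes 1 and 2) = 1/(1/15 + 1/36) = 10.59 Ω
  Rs1 = R1 + Rp1 (series, joined only at node 1) = 13 + 10.59 = 23.59 Ω
R_eq = 23.59 Ω

Final answer: 23.59 Ω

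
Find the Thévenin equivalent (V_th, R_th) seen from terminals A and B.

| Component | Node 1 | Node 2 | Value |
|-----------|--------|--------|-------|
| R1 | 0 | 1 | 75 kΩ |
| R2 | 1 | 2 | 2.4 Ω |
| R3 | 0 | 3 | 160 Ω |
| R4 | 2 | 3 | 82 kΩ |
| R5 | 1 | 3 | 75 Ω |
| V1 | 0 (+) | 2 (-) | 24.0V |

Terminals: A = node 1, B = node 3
Step 1 — V_th is the open-circuit voltage V_A - V_B (nothing connected across the terminals).
Nodal analysis, taking node 2 as the 0 V reference.
Source V1 fixes V_0 = 24 V.
KCL at each unknown node (sum of currents leaving = 0; resistances in Ω):
  Node 1: (V_1 - 24)/75000 + (V_1 - 0)/2.4 + (V_1 - V_3)/75 = 0
  Node 3: (V_3 - 24)/160 + (V_3 - 0)/82000 + (V_3 - V_1)/75 = 0
Collecting terms (coefficients in siemens):
  0.43·V_1 - 0.01333·V_3 = 0.00032
  0.0196·V_3 - 0.01333·V_1 = 0.15
Determinant D = (0.43)(0.0196) - (-0.01333)(-0.01333) = 0.008249
V_1 = [(0.00032)(0.0196) - (-0.01333)(0.15)]/D = 0.2432 V
V_3 = [(0.43)(0.15) - (0.00032)(-0.01333)]/D = 7.82 V
V_th = V_1 - V_3 = 0.2432 - 7.82 = -7.577 V
Step 2 — R_th: zero the source — replace V1 by a short circuit (node 2 merges into node 0) — and find the resistance seen between A (node 1) and B (node 3).
Reduce the network between node 1 (A) and node 3 (B) by series/parallel combination:
  Rp1 = R1 ‖ R2 (parallel, both between nodes 0 and 1) = 1/(1/75000 + 1/2.4) = 2.4 Ω
  Rp2 = R3 ‖ R4 (parallel, both between nodes 0 and 3) = 1/(1/160 + 1/82000) = 159.7 Ω
  Rs1 = Rp1 + Rp2 (series, joined only at node 0) = 2.4 + 159.7 = 162.1 Ω
  Rp3 = R5 ‖ Rs1 (parallel, both between nodes 1 and 3) = 1/(1/75 + 1/162.1) = 51.27 Ω
R_th = 51.27 Ω

Final answer: V_th = -7.577 V, R_th = 51.27 Ω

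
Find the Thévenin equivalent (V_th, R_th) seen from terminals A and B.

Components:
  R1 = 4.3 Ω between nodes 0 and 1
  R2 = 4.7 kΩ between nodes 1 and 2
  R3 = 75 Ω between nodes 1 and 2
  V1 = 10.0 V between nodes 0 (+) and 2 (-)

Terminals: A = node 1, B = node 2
Step 1 — V_th is the open-circuit voltage V_A - V_B (nothing connected across the terminals).
Nodal analysis, taking node 2 as the 0 V reference.
Source V1 fixes V_0 = 10 V.
KCL at each unknown node (sum of currents leaving = 0; resistances in Ω):
  Node 1: (V_1 - 10)/4.3 + (V_1 - 0)/4700 + (V_1 - 0)/75 = 0
Collecting terms: 0.2461 × V_1 = 2.326  =>  V_1 = 9.45 V
V_th = V_1 - V_2 = 9.45 - 0 = 9.45 V
Step 2 — R_th: zero the source — replace V1 by a short circuit (node 2 merges into node 0) — and find the resistance seen between A (node 1) and B (node 0).
Reduce the network between node 1 (A) and node 0 (B) by series/parallel combination:
  Rp1 = R1 ‖ R2 ‖ R3 (parallel, all between nodes 0 and 1) = 1/(1/4.3 + 1/4700 + 1/75) = 4.063 Ω
R_th = 4.063 Ω

Final answer: V_th = 9.45 V, R_th = 4.063 Ω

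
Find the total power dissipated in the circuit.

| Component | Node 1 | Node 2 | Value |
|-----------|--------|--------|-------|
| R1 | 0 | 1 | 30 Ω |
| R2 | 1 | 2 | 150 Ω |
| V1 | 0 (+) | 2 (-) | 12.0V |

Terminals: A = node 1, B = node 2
Nodal analysis, taking node 2 as the 0 V reference.
Source V1 fixes V_0 = 12 V.
KCL at each unknown node (sum of currents leaving = 0; resistances in Ω):
  Node 1: (V_1 - 12)/30 + (V_1 - 0)/150 = 0
Collecting terms: 0.04 × V_1 = 0.4  =>  V_1 = 10 V
Power in each resistor, P = (ΔV)²/R:
  P_R1 = (12 - 10)²/30 = 0.1333 W
  P_R2 = (10 - 0)²/150 = 0.6667 W
P_total = P_R1 + P_R2 = 0.8 W

Final answer: 0.8 W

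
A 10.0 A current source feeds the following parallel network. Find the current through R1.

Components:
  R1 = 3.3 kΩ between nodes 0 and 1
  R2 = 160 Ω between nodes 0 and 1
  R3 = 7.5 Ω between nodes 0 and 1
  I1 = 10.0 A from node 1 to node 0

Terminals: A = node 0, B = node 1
All resistors sit directly between nodes 0 and 1, so they are in parallel and share one voltage V; the full source current 10 A splits among them.
1/R_par = 1/3300 + 1/160 + 1/7.5 = 0.1399 S  =>  R_par = 7.149 Ω
V = I × R_par = 10 × 7.149 = 71.49 V
I_R1 = V/R1 = 71.49/3300 = 0.02166 A

Final answer: 0.02166 A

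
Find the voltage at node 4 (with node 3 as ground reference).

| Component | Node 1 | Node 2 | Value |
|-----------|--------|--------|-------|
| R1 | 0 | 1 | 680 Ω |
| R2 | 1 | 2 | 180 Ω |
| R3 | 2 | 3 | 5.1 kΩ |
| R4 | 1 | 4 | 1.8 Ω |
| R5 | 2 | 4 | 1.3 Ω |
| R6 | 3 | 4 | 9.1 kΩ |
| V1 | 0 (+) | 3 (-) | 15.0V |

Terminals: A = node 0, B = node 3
Nodal analysis, taking node 3 as the 0 V reference.
Source V1 fixes V_0 = 15 V.
KCL at each unknown node (sum of currents leaving = 0; resistances in Ω):
  Node 1: (V_1 - 15)/680 + (V_1 - V_2)/180 + (V_1 - V_4)/1.8 = 0
  Node 2: (V_2 - V_1)/180 + (V_2 - 0)/5100 + (V_2 - V_4)/1.3 = 0
  Node 4: (V_4 - V_1)/1.8 + (V_4 - V_2)/1.3 + (V_4 - 0)/9100 = 0
Collecting terms (coefficients in siemens):
  0.5626·V_1 - 0.005556·V_2 - 0.5556·V_4 = 0.02206
  0.775·V_2 - 0.005556·V_1 - 0.7692·V_4 = 0
  1.325·V_4 - 0.5556·V_1 - 0.7692·V_2 = 0
Solving these 3 simultaneous equations (Gaussian elimination) gives:
  V_1 = 12.42 V, V_2 = 12.41 V, V_4 = 12.41 V
The requested potential is V_4 = 12.41 V.

Final answer: V_4 = 12.41 V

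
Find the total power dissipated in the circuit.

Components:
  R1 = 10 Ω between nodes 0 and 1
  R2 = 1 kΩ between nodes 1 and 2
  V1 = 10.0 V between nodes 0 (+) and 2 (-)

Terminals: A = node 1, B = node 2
Nodal analysis, taking node 2 as the 0 V reference.
Source V1 fixes V_0 = 10 V.
KCL at each unknown node (sum of currents leaving = 0; resistances in Ω):
  Node 1: (V_1 - 10)/10 + (V_1 - 0)/1000 = 0
Collecting terms: 0.101 × V_1 = 1  =>  V_1 = 9.901 V
Power in each resistor, P = (ΔV)²/R:
  P_R1 = (10 - 9.901)²/10 = 0.0009803 W
  P_R2 = (9.901 - 0)²/1000 = 0.09803 W
P_total = P_R1 + P_R2 = 0.09901 W

Final answer: 0.09901 W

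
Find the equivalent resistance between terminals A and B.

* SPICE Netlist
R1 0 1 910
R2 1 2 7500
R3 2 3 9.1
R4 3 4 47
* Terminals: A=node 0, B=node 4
Reduce the network between node 0 (A) and node 4 (B) by series/parallel combination:
  Rs1 = R1 + R2 (series, joined only at node 1) = 910 + 7500 = 8410 Ω
  Rs2 = R3 + Rs1 (series, joined only at node 2) = 9.1 + 8410 = 8419 Ω
  Rs3 = R4 + Rs2 (series, joined only at node 3) = 47 + 8419 = 8466 Ω
R_eq = 8.466 kΩ

Final answer: 8.466 kΩ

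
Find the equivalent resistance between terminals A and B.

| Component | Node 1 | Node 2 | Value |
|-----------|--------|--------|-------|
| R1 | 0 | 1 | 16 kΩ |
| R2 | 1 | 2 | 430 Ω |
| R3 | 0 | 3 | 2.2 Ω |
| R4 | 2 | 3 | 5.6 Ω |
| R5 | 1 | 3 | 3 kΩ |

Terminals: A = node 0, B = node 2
The network is not a plain series/parallel combination. Inject a 1 A test current into terminal A (node 0) and return it from terminal B (node 2); then R_eq = V_A / (1 A).
Nodal analysis, taking node 2 as the 0 V reference.
Current source I_test pushes 1 A into node 0 and draws it out of node 2.
KCL at each unknown node (sum of currents leaving = 0; resistances in Ω):
  Node 0: (V_0 - V_1)/16000 + (V_0 - V_3)/2.2 - 1 = 0
  Node 1: (V_1 - V_0)/16000 + (V_1 - 0)/430 + (V_1 - V_3)/3000 = 0
  Node 3: (V_3 - V_0)/2.2 + (V_3 - V_1)/3000 + (V_3 - 0)/5.6 = 0
Collecting terms (coefficients in siemens):
  0.4546·V_0 - 0.0000625·V_1 - 0.4545·V_3 = 1
  0.002721·V_1 - 0.0000625·V_0 - 0.0003333·V_3 = 0
  0.6335·V_3 - 0.4545·V_0 - 0.0003333·V_1 = 0
Solving these 3 simultaneous equations (Gaussian elimination) gives:
  V_0 = 7.788 V, V_1 = 0.8634 V, V_3 = 5.589 V
R_eq = V_0 / 1 A = 7.788 Ω

Final answer: 7.788 Ω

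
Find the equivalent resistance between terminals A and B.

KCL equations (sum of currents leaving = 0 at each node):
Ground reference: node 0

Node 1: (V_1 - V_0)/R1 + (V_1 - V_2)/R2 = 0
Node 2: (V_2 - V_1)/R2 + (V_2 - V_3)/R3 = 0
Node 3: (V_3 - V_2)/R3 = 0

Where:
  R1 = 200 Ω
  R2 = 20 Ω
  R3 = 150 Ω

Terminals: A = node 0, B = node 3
Reduce the network between node 0 (A) and node 3 (B) by series/parallel combination:
  Rs1 = R1 + R2 (series, joined only at node 1) = 200 + 20 = 220 Ω
  Rs2 = R3 + Rs1 (series, joined only at node 2) = 150 + 220 = 370 Ω
R_eq = 370 Ω

Final answer: 370 Ω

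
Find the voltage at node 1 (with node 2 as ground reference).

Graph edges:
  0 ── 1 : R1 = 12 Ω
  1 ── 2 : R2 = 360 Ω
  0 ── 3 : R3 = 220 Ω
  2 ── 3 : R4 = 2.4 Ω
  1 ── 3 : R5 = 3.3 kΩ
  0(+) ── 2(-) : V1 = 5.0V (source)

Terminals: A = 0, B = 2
Nodal analysis, taking node 2 as the 0 V reference.
Source V1 fixes V_0 = 5 V.
KCL at each unknown node (sum of currents leaving = 0; resistances in Ω):
  Node 1: (V_1 - 5)/12 + (V_1 - 0)/360 + (V_1 - V_3)/3300 = 0
  Node 3: (V_3 - 5)/220 + (V_3 - 0)/2.4 + (V_3 - V_1)/3300 = 0
Collecting terms (coefficients in siemens):
  0.08641·V_1 - 0.000303·V_3 = 0.4167
  0.4215·V_3 - 0.000303·V_1 = 0.02273
Determinant D = (0.08641)(0.4215) - (-0.000303)(-0.000303) = 0.03642
V_1 = [(0.4167)(0.4215) - (-0.000303)(0.02273)]/D = 4.822 V
V_3 = [(0.08641)(0.02273) - (0.4167)(-0.000303)]/D = 0.05738 V
The requested potential is V_1 = 4.822 V.

Final answer: V_1 = 4.822 V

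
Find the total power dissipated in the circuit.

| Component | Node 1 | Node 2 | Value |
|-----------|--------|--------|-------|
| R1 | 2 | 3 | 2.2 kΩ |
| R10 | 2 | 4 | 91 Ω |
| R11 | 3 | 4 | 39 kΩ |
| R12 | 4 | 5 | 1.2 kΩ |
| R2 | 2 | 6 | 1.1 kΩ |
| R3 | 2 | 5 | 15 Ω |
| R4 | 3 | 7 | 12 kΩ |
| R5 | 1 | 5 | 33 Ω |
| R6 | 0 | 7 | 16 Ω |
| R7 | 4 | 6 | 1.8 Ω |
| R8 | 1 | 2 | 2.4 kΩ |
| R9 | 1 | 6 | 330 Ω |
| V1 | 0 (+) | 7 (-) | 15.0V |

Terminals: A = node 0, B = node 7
Nodal analysis, taking node 7 as the 0 V reference.
Source V1 fixes V_0 = 15 V.
KCL at each unknown node (sum of currents leaving = 0; resistances in Ω):
  Node 1: (V_1 - V_5)/33 + (V_1 - V_2)/2400 + (V_1 - V_6)/330 = 0
  Node 2: (V_2 - V_3)/2200 + (V_2 - V_6)/1100 + (V_2 - V_5)/15 + (V_2 - V_1)/2400 + (V_2 - V_4)/91 = 0
  Node 3: (V_3 - V_2)/2200 + (V_3 - 0)/12000 + (V_3 - V_4)/39000 = 0
  Node 4: (V_4 - V_6)/1.8 + (V_4 - V_2)/91 + (V_4 - V_3)/39000 + (V_4 - V_5)/1200 = 0
  Node 5: (V_5 - V_2)/15 + (V_5 - V_1)/33 + (V_5 - V_4)/1200 = 0
  Node 6: (V_6 - V_2)/1100 + (V_6 - V_4)/1.8 + (V_6 - V_1)/330 = 0
Collecting terms (coefficients in siemens):
  0.03375·V_1 - 0.0004167·V_2 - 0.0303·V_5 - 0.00303·V_6 = 0
  0.07944·V_2 - 0.0004167·V_1 - 0.0004545·V_3 - 0.01099·V_4 - 0.06667·V_5 - 0.0009091·V_6 = 0
  0.0005635·V_3 - 0.0004545·V_2 - 0.00002564·V_4 = 0
  0.5674·V_4 - 0.01099·V_2 - 0.00002564·V_3 - 0.0008333·V_5 - 0.5556·V_6 = 0
  0.0978·V_5 - 0.0303·V_1 - 0.06667·V_2 - 0.0008333·V_4 = 0
  0.5595·V_6 - 0.00303·V_1 - 0.0009091·V_2 - 0.5556·V_4 = 0
Solving these 6 simultaneous equations (Gaussian elimination) gives:
  V_1 = 0 V, V_2 = 0 V, V_3 = 0 V, V_4 = 0 V
  V_5 = 0 V, V_6 = 0 V
Power in each resistor, P = (ΔV)²/R:
  P_R1 = (0 - 0)²/2200 = 0 W
  P_R2 = (0 - 0)²/1100 = 0 W
  P_R3 = (0 - 0)²/15 = 0 W
  P_R4 = (0 - 0)²/12000 = 0 W
  P_R5 = (0 - 0)²/33 = 0 W
  P_R6 = (15 - 0)²/16 = 14.06 W
  P_R7 = (0 - 0)²/1.8 = 0 W
  P_R8 = (0 - 0)²/2400 = 0 W
  P_R9 = (0 - 0)²/330 = 0 W
  P_R10 = (0 - 0)²/91 = 0 W
  P_R11 = (0 - 0)²/39000 = 0 W
  P_R12 = (0 - 0)²/1200 = 0 W
P_total = P_R1 + P_R2 + P_R3 + P_R4 + P_R5 + P_R6 + P_R7 + P_R8 + P_R9 + P_R10 + P_R11 + P_R12 = 14.06 W

Final answer: 14.06 W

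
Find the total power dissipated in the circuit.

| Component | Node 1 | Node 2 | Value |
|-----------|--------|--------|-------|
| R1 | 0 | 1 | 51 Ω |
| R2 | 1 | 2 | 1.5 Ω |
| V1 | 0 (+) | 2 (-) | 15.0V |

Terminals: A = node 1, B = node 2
Nodal analysis, taking node 2 as the 0 V reference.
Source V1 fixes V_0 = 15 V.
KCL at each unknown node (sum of currents leaving = 0; resistances in Ω):
  Node 1: (V_1 - 15)/51 + (V_1 - 0)/1.5 = 0
Collecting terms: 0.6863 × V_1 = 0.2941  =>  V_1 = 0.4286 V
Power in each resistor, P = (ΔV)²/R:
  P_R1 = (15 - 0.4286)²/51 = 4.163 W
  P_R2 = (0.4286 - 0)²/1.5 = 0.1224 W
P_total = P_R1 + P_R2 = 4.286 W

Final answer: 4.286 W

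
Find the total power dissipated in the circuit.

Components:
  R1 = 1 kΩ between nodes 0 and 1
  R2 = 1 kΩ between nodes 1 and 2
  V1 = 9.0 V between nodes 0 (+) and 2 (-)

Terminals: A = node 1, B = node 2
Nodal analysis, taking node 2 as the 0 V reference.
Source V1 fixes V_0 = 9 V.
KCL at each unknown node (sum of currents leaving = 0; resistances in Ω):
  Node 1: (V_1 - 9)/1000 + (V_1 - 0)/1000 = 0
Collecting terms: 0.002 × V_1 = 0.009  =>  V_1 = 4.5 V
Power in each resistor, P = (ΔV)²/R:
  P_R1 = (9 - 4.5)²/1000 = 0.02025 W
  P_R2 = (4.5 - 0)²/1000 = 0.02025 W
P_total = P_R1 + P_R2 = 0.0405 W

Final answer: 0.0405 W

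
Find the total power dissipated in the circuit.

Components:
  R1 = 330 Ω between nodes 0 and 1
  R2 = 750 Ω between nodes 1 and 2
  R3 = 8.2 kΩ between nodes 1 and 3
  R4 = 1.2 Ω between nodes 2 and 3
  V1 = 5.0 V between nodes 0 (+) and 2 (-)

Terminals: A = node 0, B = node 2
Nodal analysis, taking node 2 as the 0 V reference.
Source V1 fixes V_0 = 5 V.
KCL at each unknown node (sum of currents leaving = 0; resistances in Ω):
  Node 1: (V_1 - 5)/330 + (V_1 - 0)/750 + (V_1 - V_3)/8200 = 0
  Node 3: (V_3 - V_1)/8200 + (V_3 - 0)/1.2 = 0
Collecting terms (coefficients in siemens):
  0.004486·V_1 - 0.000122·V_3 = 0.01515
  0.8335·V_3 - 0.000122·V_1 = 0
Determinant D = (0.004486)(0.8335) - (-0.000122)(-0.000122) = 0.003739
V_1 = [(0.01515)(0.8335) - (-0.000122)(0)]/D = 3.378 V
V_3 = [(0.004486)(0) - (0.01515)(-0.000122)]/D = 0.0004942 V
Power in each resistor, P = (ΔV)²/R:
  P_R1 = (5 - 3.378)²/330 = 0.007974 W
  P_R2 = (3.378 - 0)²/750 = 0.01521 W
  P_R3 = (3.378 - 0.0004942)²/8200 = 0.001391 W
  P_R4 = (0 - 0.0004942)²/1.2 = 0.0000002036 W
P_total = P_R1 + P_R2 + P_R3 + P_R4 = 0.02458 W

Final answer: 0.02458 W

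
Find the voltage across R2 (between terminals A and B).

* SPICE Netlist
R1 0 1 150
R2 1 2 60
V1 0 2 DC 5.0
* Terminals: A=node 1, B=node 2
R1 and R2 are in series across V1 (node 0 → node 1 → node 2), and the output A–B is taken across R2, so this is a voltage divider.
Series current: I = V1/(R1 + R2) = 5/(150 + 60) = 5/210 = 0.02381 A
V_R2 = I × R2 = V1 × R2/(R1 + R2) = 5 × 60/210 = 1.429 V

Final answer: 1.429 V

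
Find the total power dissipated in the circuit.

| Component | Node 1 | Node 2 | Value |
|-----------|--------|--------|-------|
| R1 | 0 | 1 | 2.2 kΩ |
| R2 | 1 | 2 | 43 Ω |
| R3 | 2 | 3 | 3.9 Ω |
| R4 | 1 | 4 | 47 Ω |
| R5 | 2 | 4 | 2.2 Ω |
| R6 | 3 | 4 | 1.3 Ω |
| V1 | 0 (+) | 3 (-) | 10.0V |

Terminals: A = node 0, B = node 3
Nodal analysis, taking node 3 as the 0 V reference.
Source V1 fixes V_0 = 10 V.
KCL at each unknown node (sum of currents leaving = 0; resistances in Ω):
  Node 1: (V_1 - 10)/2200 + (V_1 - V_2)/43 + (V_1 - V_4)/47 = 0
  Node 2: (V_2 - V_1)/43 + (V_2 - 0)/3.9 + (V_2 - V_4)/2.2 = 0
  Node 4: (V_4 - V_1)/47 + (V_4 - V_2)/2.2 + (V_4 - 0)/1.3 = 0
Collecting terms (coefficients in siemens):
  0.04499·V_1 - 0.02326·V_2 - 0.02128·V_4 = 0.004545
  0.7342·V_2 - 0.02326·V_1 - 0.4545·V_4 = 0
  1.245·V_4 - 0.02128·V_1 - 0.4545·V_2 = 0
Solving these 3 simultaneous equations (Gaussian elimination) gives:
  V_1 = 0.1059 V, V_2 = 0.00578 V, V_4 = 0.00392 V
Power in each resistor, P = (ΔV)²/R:
  P_R1 = (10 - 0.1059)²/2200 = 0.0445 W
  P_R2 = (0.1059 - 0.00578)²/43 = 0.000233 W
  P_R3 = (0.00578 - 0)²/3.9 = 0.000008567 W
  P_R4 = (0.1059 - 0.00392)²/47 = 0.0002212 W
  P_R5 = (0.00578 - 0.00392)²/2.2 = 0.000001574 W
  P_R6 = (0 - 0.00392)²/1.3 = 0.00001182 W
P_total = P_R1 + P_R2 + P_R3 + P_R4 + P_R5 + P_R6 = 0.04497 W

Final answer: 0.04497 W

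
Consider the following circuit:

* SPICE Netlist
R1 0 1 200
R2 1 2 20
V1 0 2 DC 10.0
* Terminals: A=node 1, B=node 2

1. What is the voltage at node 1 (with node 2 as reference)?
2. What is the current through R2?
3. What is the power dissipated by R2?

Nodal analysis, taking node 2 as the 0 V reference.
Source V1 fixes V_0 = 10 V.
KCL at each unknown node (sum of currents leaving = 0; resistances in Ω):
  Node 1: (V_1 - 10)/200 + (V_1 - 0)/20 = 0
Collecting terms: 0.055 × V_1 = 0.05  =>  V_1 = 0.9091 V
Part 1:
  Read off the nodal solution: V_1 = 0.9091 V
Part 2:
  I_R2 = (V_1 - V_2)/R2 = (0.9091 - 0)/20 = 0.04545 A
  Magnitude: I_R2 = 0.04545 A
Part 3:
  I_R2 = (V_1 - V_2)/R2 = (0.9091 - 0)/20 = 0.04545 A
  P_R2 = I_R2² × R2 = (0.04545)² × 20 = 0.04132 W

Final answers:
1. V_1 = 0.9091 V
2. I_R2 = 0.04545 A
3. P_R2 = 0.04132 W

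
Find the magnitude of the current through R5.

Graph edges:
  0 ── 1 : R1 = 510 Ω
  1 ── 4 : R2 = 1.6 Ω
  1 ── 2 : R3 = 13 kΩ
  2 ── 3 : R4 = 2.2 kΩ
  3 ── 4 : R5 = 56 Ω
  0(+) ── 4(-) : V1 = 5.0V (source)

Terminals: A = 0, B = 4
Nodal analysis, taking node 4 as the 0 V reference.
Source V1 fixes V_0 = 5 V.
KCL at each unknown node (sum of currents leaving = 0; resistances in Ω):
  Node 1: (V_1 - 5)/510 + (V_1 - 0)/1.6 + (V_1 - V_2)/13000 = 0
  Node 2: (V_2 - V_1)/13000 + (V_2 - V_3)/2200 = 0
  Node 3: (V_3 - V_2)/2200 + (V_3 - 0)/56 = 0
Collecting terms (coefficients in siemens):
  0.627·V_1 - 0.00007692·V_2 = 0.009804
  0.0005315·V_2 - 0.00007692·V_1 - 0.0004545·V_3 = 0
  0.01831·V_3 - 0.0004545·V_2 = 0
Solving these 3 simultaneous equations (Gaussian elimination) gives:
  V_1 = 0.01564 V, V_2 = 0.002312 V, V_3 = 0.00005739 V
I_R5 = (V_3 - V_4)/R5 = (0.00005739 - 0)/56 = 0.000001025 A
|I_R5| = 0.000001025 A

Final answer: |I_R5| = 1.025e-06 A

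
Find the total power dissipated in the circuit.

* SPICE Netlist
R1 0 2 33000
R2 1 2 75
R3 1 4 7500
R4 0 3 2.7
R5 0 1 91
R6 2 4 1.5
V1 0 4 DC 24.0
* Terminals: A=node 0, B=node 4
Nodal analysis, taking node 4 as the 0 V reference.
Source V1 fixes V_0 = 24 V.
KCL at each unknown node (sum of currents leaving = 0; resistances in Ω):
  Node 1: (V_1 - V_2)/75 + (V_1 - 0)/7500 + (V_1 - 24)/91 = 0
  Node 2: (V_2 - 24)/33000 + (V_2 - V_1)/75 + (V_2 - 0)/1.5 = 0
  Node 3: (V_3 - 24)/2.7 = 0
Collecting terms (coefficients in siemens):
  0.02446·V_1 - 0.01333·V_2 = 0.2637
  0.68·V_2 - 0.01333·V_1 = 0.0007273
  0.3704·V_3 = 8.889
Solving these 3 simultaneous equations (Gaussian elimination) gives:
  V_1 = 10.9 V, V_2 = 0.2148 V, V_3 = 24 V
Power in each resistor, P = (ΔV)²/R:
  P_R1 = (24 - 0.2148)²/33000 = 0.01714 W
  P_R2 = (10.9 - 0.2148)²/75 = 1.523 W
  P_R3 = (10.9 - 0)²/7500 = 0.01585 W
  P_R4 = (24 - 24)²/2.7 = 0 W
  P_R5 = (24 - 10.9)²/91 = 1.885 W
  P_R6 = (0.2148 - 0)²/1.5 = 0.03076 W
P_total = P_R1 + P_R2 + P_R3 + P_R4 + P_R5 + P_R6 = 3.472 W

Final answer: 3.472 W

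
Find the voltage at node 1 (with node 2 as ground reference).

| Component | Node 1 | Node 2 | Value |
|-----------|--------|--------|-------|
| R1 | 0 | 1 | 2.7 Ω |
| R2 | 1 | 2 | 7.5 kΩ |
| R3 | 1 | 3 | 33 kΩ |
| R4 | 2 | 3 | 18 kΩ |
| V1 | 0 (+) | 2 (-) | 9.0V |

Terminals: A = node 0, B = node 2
Nodal analysis, taking node 2 as the 0 V reference.
Source V1 fixes V_0 = 9 V.
KCL at each unknown node (sum of currents leaving = 0; resistances in Ω):
  Node 1: (V_1 - 9)/2.7 + (V_1 - 0)/7500 + (V_1 - V_3)/33000 = 0
  Node 3: (V_3 - V_1)/33000 + (V_3 - 0)/18000 = 0
Collecting terms (coefficients in siemens):
  0.3705·V_1 - 0.0000303·V_3 = 3.333
  0.00008586·V_3 - 0.0000303·V_1 = 0
Determinant D = (0.3705)(0.00008586) - (-0.0000303)(-0.0000303) = 0.00003181
V_1 = [(3.333)(0.00008586) - (-0.0000303)(0)]/D = 8.996 V
V_3 = [(0.3705)(0) - (3.333)(-0.0000303)]/D = 3.175 V
The requested potential is V_1 = 8.996 V.

Final answer: V_1 = 8.996 V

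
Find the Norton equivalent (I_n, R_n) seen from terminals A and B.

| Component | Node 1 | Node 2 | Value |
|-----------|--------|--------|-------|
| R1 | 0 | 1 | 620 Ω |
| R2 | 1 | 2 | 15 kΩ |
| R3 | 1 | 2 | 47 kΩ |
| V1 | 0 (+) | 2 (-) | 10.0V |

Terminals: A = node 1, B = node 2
Find the Thévenin equivalent first; then I_n = V_th/R_th and R_n = R_th.
Step 1 — V_th is the open-circuit voltage V_A - V_B (nothing connected across the terminals).
Nodal analysis, taking node 2 as the 0 V reference.
Source V1 fixes V_0 = 10 V.
KCL at each unknown node (sum of currents leaving = 0; resistances in Ω):
  Node 1: (V_1 - 10)/620 + (V_1 - 0)/15000 + (V_1 - 0)/47000 = 0
Collecting terms: 0.001701 × V_1 = 0.01613  =>  V_1 = 9.483 V
V_th = V_1 - V_2 = 9.483 - 0 = 9.483 V
Step 2 — R_th: zero the source — replace V1 by a short circuit (node 2 merges into node 0) — and find the resistance seen between A (node 1) and B (node 0).
Reduce the network between node 1 (A) and node 0 (B) by series/parallel combination:
  Rp1 = R1 ‖ R2 ‖ R3 (parallel, all between nodes 0 and 1) = 1/(1/620 + 1/15000 + 1/47000) = 587.9 Ω
R_th = 587.9 Ω
I_n = V_th/R_th = 9.483/587.9 = 0.01613 A, and R_n = R_th = 587.9 Ω

Final answer: I_n = 0.01613 A, R_n = 587.9 Ω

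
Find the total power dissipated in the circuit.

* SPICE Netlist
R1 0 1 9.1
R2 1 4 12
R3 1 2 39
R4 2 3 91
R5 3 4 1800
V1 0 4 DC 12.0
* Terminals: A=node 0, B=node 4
Nodal analysis, taking node 4 as the 0 V reference.
Source V1 fixes V_0 = 12 V.
KCL at each unknown node (sum of currents leaving = 0; resistances in Ω):
  Node 1: (V_1 - 12)/9.1 + (V_1 - 0)/12 + (V_1 - V_2)/39 = 0
  Node 2: (V_2 - V_1)/39 + (V_2 - V_3)/91 = 0
  Node 3: (V_3 - V_2)/91 + (V_3 - 0)/1800 = 0
Collecting terms (coefficients in siemens):
  0.2189·V_1 - 0.02564·V_2 = 1.319
  0.03663·V_2 - 0.02564·V_1 - 0.01099·V_3 = 0
  0.01154·V_3 - 0.01099·V_2 = 0
Solving these 3 simultaneous equations (Gaussian elimination) gives:
  V_1 = 6.806 V, V_2 = 6.669 V, V_3 = 6.348 V
Power in each resistor, P = (ΔV)²/R:
  P_R1 = (12 - 6.806)²/9.1 = 2.964 W
  P_R2 = (6.806 - 0)²/12 = 3.861 W
  P_R3 = (6.806 - 6.669)²/39 = 0.000485 W
  P_R4 = (6.669 - 6.348)²/91 = 0.001132 W
  P_R5 = (6.348 - 0)²/1800 = 0.02239 W
P_total = P_R1 + P_R2 + P_R3 + P_R4 + P_R5 = 6.849 W

Final answer: 6.849 W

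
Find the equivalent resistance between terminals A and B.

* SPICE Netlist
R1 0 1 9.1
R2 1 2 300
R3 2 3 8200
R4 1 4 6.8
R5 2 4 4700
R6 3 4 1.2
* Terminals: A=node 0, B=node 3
The network is not a plain series/parallel combination. Inject a 1 A test current into terminal A (node 0) and return it from terminal B (node 3); then R_eq = V_A / (1 A).
Nodal analysis, taking node 3 as the 0 V reference.
Current source I_test pushes 1 A into node 0 and draws it out of node 3.
KCL at each unknown node (sum of currents leaving = 0; resistances in Ω):
  Node 0: (V_0 - V_1)/9.1 - 1 = 0
  Node 1: (V_1 - V_0)/9.1 + (V_1 - V_2)/300 + (V_1 - V_4)/6.8 = 0
  Node 2: (V_2 - V_1)/300 + (V_2 - 0)/8200 + (V_2 - V_4)/4700 = 0
  Node 4: (V_4 - V_1)/6.8 + (V_4 - V_2)/4700 + (V_4 - 0)/1.2 = 0
Collecting terms (coefficients in siemens):
  0.1099·V_0 - 0.1099·V_1 = 1
  0.2603·V_1 - 0.1099·V_0 - 0.003333·V_2 - 0.1471·V_4 = 0
  0.003668·V_2 - 0.003333·V_1 - 0.0002128·V_4 = 0
  0.9806·V_4 - 0.1471·V_1 - 0.0002128·V_2 = 0
Solving these 4 simultaneous equations (Gaussian elimination) gives:
  V_0 = 17.08 V, V_1 = 7.984 V, V_2 = 7.325 V, V_4 = 1.199 V
R_eq = V_0 / 1 A = 17.08 Ω

Final answer: 17.08 Ω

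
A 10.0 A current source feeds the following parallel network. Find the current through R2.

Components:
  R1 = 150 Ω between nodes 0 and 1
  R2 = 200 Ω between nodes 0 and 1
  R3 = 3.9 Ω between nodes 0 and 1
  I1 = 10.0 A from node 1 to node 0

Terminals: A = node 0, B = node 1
All resistors sit directly between nodes 0 and 1, so they are in parallel and share one voltage V; the full source current 10 A splits among them.
1/R_par = 1/150 + 1/200 + 1/3.9 = 0.2681 S  =>  R_par = 3.73 Ω
V = I × R_par = 10 × 3.73 = 37.3 V
I_R2 = V/R2 = 37.3/200 = 0.1865 A

Final answer: 0.1865 A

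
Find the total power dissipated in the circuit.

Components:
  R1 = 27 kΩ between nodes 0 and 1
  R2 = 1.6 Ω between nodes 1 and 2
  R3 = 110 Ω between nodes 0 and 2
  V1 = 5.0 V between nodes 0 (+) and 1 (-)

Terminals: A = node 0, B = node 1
Nodal analysis, taking node 1 as the 0 V reference.
Source V1 fixes V_0 = 5 V.
KCL at each unknown node (sum of currents leaving = 0; resistances in Ω):
  Node 2: (V_2 - 0)/1.6 + (V_2 - 5)/110 = 0
Collecting terms: 0.6341 × V_2 = 0.04545  =>  V_2 = 0.07168 V
Power in each resistor, P = (ΔV)²/R:
  P_R1 = (5 - 0)²/27000 = 0.0009259 W
  P_R2 = (0 - 0.07168)²/1.6 = 0.003212 W
  P_R3 = (5 - 0.07168)²/110 = 0.2208 W
P_total = P_R1 + P_R2 + P_R3 = 0.2249 W

Final answer: 0.2249 W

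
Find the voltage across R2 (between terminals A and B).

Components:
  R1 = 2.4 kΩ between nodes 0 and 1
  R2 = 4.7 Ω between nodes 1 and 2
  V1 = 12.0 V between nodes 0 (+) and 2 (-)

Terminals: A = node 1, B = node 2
R1 and R2 are in series across V1 (node 0 → node 1 → node 2), and the output A–B is taken across R2, so this is a voltage divider.
Series current: I = V1/(R1 + R2) = 12/(2400 + 4.7) = 12/2405 = 0.00499 A
V_R2 = I × R2 = V1 × R2/(R1 + R2) = 12 × 4.7/2405 = 0.02345 V

Final answer: 0.02345 V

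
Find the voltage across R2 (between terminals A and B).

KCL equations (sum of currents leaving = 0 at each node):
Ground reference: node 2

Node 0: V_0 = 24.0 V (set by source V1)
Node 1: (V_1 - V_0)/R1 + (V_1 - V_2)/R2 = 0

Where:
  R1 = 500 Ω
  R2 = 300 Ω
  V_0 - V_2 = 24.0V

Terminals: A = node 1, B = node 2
R1 and R2 are in series across V1 (node 0 → node 1 → node 2), and the output A–B is taken across R2, so this is a voltage divider.
Series current: I = V1/(R1 + R2) = 24/(500 + 300) = 24/800 = 0.03 A
V_R2 = I × R2 = V1 × R2/(R1 + R2) = 24 × 300/800 = 9 V

Final answer: 9 V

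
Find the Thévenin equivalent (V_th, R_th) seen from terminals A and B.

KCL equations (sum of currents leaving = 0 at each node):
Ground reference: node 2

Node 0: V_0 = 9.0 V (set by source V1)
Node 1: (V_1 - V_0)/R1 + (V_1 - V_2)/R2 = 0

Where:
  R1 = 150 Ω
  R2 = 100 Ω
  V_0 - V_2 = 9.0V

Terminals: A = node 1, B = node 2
Step 1 — V_th is the open-circuit voltage V_A - V_B (nothing connected across the terminals).
Nodal analysis, taking node 2 as the 0 V reference.
Source V1 fixes V_0 = 9 V.
KCL at each unknown node (sum of currents leaving = 0; resistances in Ω):
  Node 1: (V_1 - 9)/150 + (V_1 - 0)/100 = 0
Collecting terms: 0.01667 × V_1 = 0.06  =>  V_1 = 3.6 V
V_th = V_1 - V_2 = 3.6 - 0 = 3.6 V
Step 2 — R_th: zero the source — replace V1 by a short circuit (node 2 merges into node 0) — and find the resistance seen between A (node 1) and B (node 0).
Reduce the network between node 1 (A) and node 0 (B) by series/parallel combination:
  Rp1 = R1 ‖ R2 (parallel, both between nodes 0 and 1) = 1/(1/150 + 1/100) = 60 Ω
R_th = 60 Ω

Final answer: V_th = 3.6 V, R_th = 60 Ω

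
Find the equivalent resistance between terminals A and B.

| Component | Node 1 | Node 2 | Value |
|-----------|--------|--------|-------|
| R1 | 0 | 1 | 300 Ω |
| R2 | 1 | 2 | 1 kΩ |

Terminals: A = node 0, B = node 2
Reduce the network between node 0 (A) and node 2 (B) by series/parallel combination:
  Rs1 = R1 + R2 (series, joined only at node 1) = 300 + 1000 = 1300 Ω
R_eq = 1.3 kΩ

Final answer: 1.3 kΩ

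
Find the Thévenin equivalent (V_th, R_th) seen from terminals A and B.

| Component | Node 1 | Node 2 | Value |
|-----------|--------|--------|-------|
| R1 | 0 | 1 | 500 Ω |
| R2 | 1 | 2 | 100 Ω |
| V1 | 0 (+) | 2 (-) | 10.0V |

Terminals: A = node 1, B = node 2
Step 1 — V_th is the open-circuit voltage V_A - V_B (nothing connected across the terminals).
Nodal analysis, taking node 2 as the 0 V reference.
Source V1 fixes V_0 = 10 V.
KCL at each unknown node (sum of currents leaving = 0; resistances in Ω):
  Node 1: (V_1 - 10)/500 + (V_1 - 0)/100 = 0
Collecting terms: 0.012 × V_1 = 0.02  =>  V_1 = 1.667 V
V_th = V_1 - V_2 = 1.667 - 0 = 1.667 V
Step 2 — R_th: zero the source — replace V1 by a short circuit (node 2 merges into node 0) — and find the resistance seen between A (node 1) and B (node 0).
Reduce the network between node 1 (A) and node 0 (B) by series/parallel combination:
  Rp1 = R1 ‖ R2 (parallel, both between nodes 0 and 1) = 1/(1/500 + 1/100) = 83.33 Ω
R_th = 83.33 Ω

Final answer: V_th = 1.667 V, R_th = 83.33 Ω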